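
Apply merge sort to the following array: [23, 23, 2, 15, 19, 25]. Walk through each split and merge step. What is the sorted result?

Merge sort trace:

Split: [23, 23, 2, 15, 19, 25] -> [23, 23, 2] and [15, 19, 25]
  Split: [23, 23, 2] -> [23] and [23, 2]
    Split: [23, 2] -> [23] and [2]
    Merge: [23] + [2] -> [2, 23]
  Merge: [23] + [2, 23] -> [2, 23, 23]
  Split: [15, 19, 25] -> [15] and [19, 25]
    Split: [19, 25] -> [19] and [25]
    Merge: [19] + [25] -> [19, 25]
  Merge: [15] + [19, 25] -> [15, 19, 25]
Merge: [2, 23, 23] + [15, 19, 25] -> [2, 15, 19, 23, 23, 25]

Final sorted array: [2, 15, 19, 23, 23, 25]

The merge sort proceeds by recursively splitting the array and merging sorted halves.
After all merges, the sorted array is [2, 15, 19, 23, 23, 25].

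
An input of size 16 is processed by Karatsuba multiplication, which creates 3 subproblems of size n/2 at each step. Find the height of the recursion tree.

For divide and conquer with division factor 2:

Problem sizes at each level:
Level 0: 16
Level 1: 8
Level 2: 4
Level 3: 2
Level 4: 1

The root is level 0 and the size-1 base case is level 4 (the tree spans levels 0 through 4, i.e. 5 levels counting the root), so the depth is the number of divisions: log_2(16) = 4

The recursion tree depth is log_2(16) = 4. At each level, the problem size is divided by 2, so it takes 4 divisions to reduce to a base case of size 1. The algorithm makes 3 recursive calls at each level.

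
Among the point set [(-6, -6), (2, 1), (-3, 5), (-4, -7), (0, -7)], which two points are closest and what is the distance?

Computing all pairwise distances among 5 points:

d((-6, -6), (2, 1)) = 10.6301
d((-6, -6), (-3, 5)) = 11.4018
d((-6, -6), (-4, -7)) = 2.2361 <-- minimum
d((-6, -6), (0, -7)) = 6.0828
d((2, 1), (-3, 5)) = 6.4031
d((2, 1), (-4, -7)) = 10.0
d((2, 1), (0, -7)) = 8.2462
d((-3, 5), (-4, -7)) = 12.0416
d((-3, 5), (0, -7)) = 12.3693
d((-4, -7), (0, -7)) = 4.0

Closest pair: (-6, -6) and (-4, -7) with distance 2.2361

The closest pair is (-6, -6) and (-4, -7) with Euclidean distance 2.2361. For 5 points, brute-force pairwise comparison is shown above. For large n, the divide-and-conquer algorithm (sort by x, recurse on halves, check the dividing strip) achieves O(n log n).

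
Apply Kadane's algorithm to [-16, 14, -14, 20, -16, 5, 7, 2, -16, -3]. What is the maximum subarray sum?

Using Kadane's algorithm on [-16, 14, -14, 20, -16, 5, 7, 2, -16, -3]:

Scanning through the array:
Position 1 (value 14): max_ending_here = 14, max_so_far = 14
Position 2 (value -14): max_ending_here = 0, max_so_far = 14
Position 3 (value 20): max_ending_here = 20, max_so_far = 20
Position 4 (value -16): max_ending_here = 4, max_so_far = 20
Position 5 (value 5): max_ending_here = 9, max_so_far = 20
Position 6 (value 7): max_ending_here = 16, max_so_far = 20
Position 7 (value 2): max_ending_here = 18, max_so_far = 20
Position 8 (value -16): max_ending_here = 2, max_so_far = 20
Position 9 (value -3): max_ending_here = -1, max_so_far = 20

Maximum subarray: [14, -14, 20]
Maximum sum: 20

The maximum subarray is [14, -14, 20] with sum 20. This subarray runs from index 1 to index 3.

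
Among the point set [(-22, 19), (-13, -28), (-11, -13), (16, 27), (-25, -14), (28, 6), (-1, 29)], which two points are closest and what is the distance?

Computing all pairwise distances among 7 points:

d((-22, 19), (-13, -28)) = 47.8539
d((-22, 19), (-11, -13)) = 33.8378
d((-22, 19), (16, 27)) = 38.833
d((-22, 19), (-25, -14)) = 33.1361
d((-22, 19), (28, 6)) = 51.6624
d((-22, 19), (-1, 29)) = 23.2594
d((-13, -28), (-11, -13)) = 15.1327
d((-13, -28), (16, 27)) = 62.1772
d((-13, -28), (-25, -14)) = 18.4391
d((-13, -28), (28, 6)) = 53.2635
d((-13, -28), (-1, 29)) = 58.2495
d((-11, -13), (16, 27)) = 48.2597
d((-11, -13), (-25, -14)) = 14.0357 <-- minimum
d((-11, -13), (28, 6)) = 43.382
d((-11, -13), (-1, 29)) = 43.1741
d((16, 27), (-25, -14)) = 57.9828
d((16, 27), (28, 6)) = 24.1868
d((16, 27), (-1, 29)) = 17.1172
d((-25, -14), (28, 6)) = 56.648
d((-25, -14), (-1, 29)) = 49.2443
d((28, 6), (-1, 29)) = 37.0135

Closest pair: (-11, -13) and (-25, -14) with distance 14.0357

The closest pair is (-11, -13) and (-25, -14) with Euclidean distance 14.0357. For 7 points, brute-force pairwise comparison is shown above. For large n, the divide-and-conquer algorithm (sort by x, recurse on halves, check the dividing strip) achieves O(n log n).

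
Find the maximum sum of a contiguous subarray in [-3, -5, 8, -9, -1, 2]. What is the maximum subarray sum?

Using Kadane's algorithm on [-3, -5, 8, -9, -1, 2]:

Scanning through the array:
Position 1 (value -5): max_ending_here = -5, max_so_far = -3
Position 2 (value 8): max_ending_here = 8, max_so_far = 8
Position 3 (value -9): max_ending_here = -1, max_so_far = 8
Position 4 (value -1): max_ending_here = -1, max_so_far = 8
Position 5 (value 2): max_ending_here = 2, max_so_far = 8

Maximum subarray: [8]
Maximum sum: 8

The maximum subarray is [8] with sum 8. This subarray runs from index 2 to index 2.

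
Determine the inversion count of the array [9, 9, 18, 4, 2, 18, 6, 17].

Finding inversions in [9, 9, 18, 4, 2, 18, 6, 17]:

(0, 3): arr[0]=9 > arr[3]=4
(0, 4): arr[0]=9 > arr[4]=2
(0, 6): arr[0]=9 > arr[6]=6
(1, 3): arr[1]=9 > arr[3]=4
(1, 4): arr[1]=9 > arr[4]=2
(1, 6): arr[1]=9 > arr[6]=6
(2, 3): arr[2]=18 > arr[3]=4
(2, 4): arr[2]=18 > arr[4]=2
(2, 6): arr[2]=18 > arr[6]=6
(2, 7): arr[2]=18 > arr[7]=17
(3, 4): arr[3]=4 > arr[4]=2
(5, 6): arr[5]=18 > arr[6]=6
(5, 7): arr[5]=18 > arr[7]=17

Total inversions: 13

The array has 13 inversion(s): (0,3), (0,4), (0,6), (1,3), (1,4), (1,6), (2,3), (2,4), (2,6), (2,7), (3,4), (5,6), (5,7). Each pair (i,j) satisfies i < j and arr[i] > arr[j].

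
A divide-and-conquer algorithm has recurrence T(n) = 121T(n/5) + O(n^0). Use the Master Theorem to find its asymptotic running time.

Master Theorem for T(n) = 121T(n/5) + O(n^0):

a = 121, b = 5, c = 0
log_b(a) = log_5(121) = 2.9798

Case 1: c = 0 < log_5(121) = 2.9798
T(n) = O(n^(log_5 121))

For T(n) = 121T(n/5) + O(n^0): log_5(121) = 2.9798. This is Case 1 of the Master Theorem (c < log_b(a), work dominated by leaves), giving O(n^(log_5 121)).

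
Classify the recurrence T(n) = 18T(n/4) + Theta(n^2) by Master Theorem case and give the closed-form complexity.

Master Theorem for T(n) = 18T(n/4) + O(n^2):

a = 18, b = 4, c = 2
log_b(a) = log_4(18) = 2.0850

Case 1: c = 2 < log_4(18) = 2.0850
T(n) = O(n^(log_4 18))

For T(n) = 18T(n/4) + O(n^2): log_4(18) = 2.0850. This is Case 1 of the Master Theorem (c < log_b(a), work dominated by leaves), giving O(n^(log_4 18)).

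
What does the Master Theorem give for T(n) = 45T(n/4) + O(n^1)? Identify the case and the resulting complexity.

Master Theorem for T(n) = 45T(n/4) + O(n^1):

a = 45, b = 4, c = 1
log_b(a) = log_4(45) = 2.7459

Case 1: c = 1 < log_4(45) = 2.7459
T(n) = O(n^(log_4 45))

For T(n) = 45T(n/4) + O(n^1): log_4(45) = 2.7459. This is Case 1 of the Master Theorem (c < log_b(a), work dominated by leaves), giving O(n^(log_4 45)).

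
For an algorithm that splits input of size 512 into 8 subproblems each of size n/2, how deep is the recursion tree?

For divide and conquer with division factor 2:

Problem sizes at each level:
Level 0: 512
Level 1: 256
Level 2: 128
Level 3: 64
Level 4: 32
Level 5: 16
Level 6: 8
Level 7: 4
Level 8: 2
Level 9: 1

The root is level 0 and the size-1 base case is level 9 (the tree spans levels 0 through 9, i.e. 10 levels counting the root), so the depth is the number of divisions: log_2(512) = 9

The recursion tree depth is log_2(512) = 9. At each level, the problem size is divided by 2, so it takes 9 divisions to reduce to a base case of size 1. The algorithm makes 8 recursive calls at each level.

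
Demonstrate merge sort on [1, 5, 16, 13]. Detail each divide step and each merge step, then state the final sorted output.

Merge sort trace:

Split: [1, 5, 16, 13] -> [1, 5] and [16, 13]
  Split: [1, 5] -> [1] and [5]
  Merge: [1] + [5] -> [1, 5]
  Split: [16, 13] -> [16] and [13]
  Merge: [16] + [13] -> [13, 16]
Merge: [1, 5] + [13, 16] -> [1, 5, 13, 16]

Final sorted array: [1, 5, 13, 16]

The merge sort proceeds by recursively splitting the array and merging sorted halves.
After all merges, the sorted array is [1, 5, 13, 16].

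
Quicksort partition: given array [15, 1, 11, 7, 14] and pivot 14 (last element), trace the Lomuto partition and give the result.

Lomuto partition with pivot = 14:

Initial array: [15, 1, 11, 7, 14]

arr[0]=15 > 14: no swap
arr[1]=1 <= 14: swap with position 0, array becomes [1, 15, 11, 7, 14]
arr[2]=11 <= 14: swap with position 1, array becomes [1, 11, 15, 7, 14]
arr[3]=7 <= 14: swap with position 2, array becomes [1, 11, 7, 15, 14]

Place pivot at position 3: [1, 11, 7, 14, 15]
Pivot position: 3

After partitioning with pivot 14, the array becomes [1, 11, 7, 14, 15]. The pivot is placed at index 3. All elements to the left of the pivot are <= 14, and all elements to the right are > 14.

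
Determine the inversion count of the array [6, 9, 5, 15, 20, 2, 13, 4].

Finding inversions in [6, 9, 5, 15, 20, 2, 13, 4]:

(0, 2): arr[0]=6 > arr[2]=5
(0, 5): arr[0]=6 > arr[5]=2
(0, 7): arr[0]=6 > arr[7]=4
(1, 2): arr[1]=9 > arr[2]=5
(1, 5): arr[1]=9 > arr[5]=2
(1, 7): arr[1]=9 > arr[7]=4
(2, 5): arr[2]=5 > arr[5]=2
(2, 7): arr[2]=5 > arr[7]=4
(3, 5): arr[3]=15 > arr[5]=2
(3, 6): arr[3]=15 > arr[6]=13
(3, 7): arr[3]=15 > arr[7]=4
(4, 5): arr[4]=20 > arr[5]=2
(4, 6): arr[4]=20 > arr[6]=13
(4, 7): arr[4]=20 > arr[7]=4
(6, 7): arr[6]=13 > arr[7]=4

Total inversions: 15

The array has 15 inversion(s): (0,2), (0,5), (0,7), (1,2), (1,5), (1,7), (2,5), (2,7), (3,5), (3,6), (3,7), (4,5), (4,6), (4,7), (6,7). Each pair (i,j) satisfies i < j and arr[i] > arr[j].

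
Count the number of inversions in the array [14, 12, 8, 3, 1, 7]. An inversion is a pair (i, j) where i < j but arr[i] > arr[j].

Finding inversions in [14, 12, 8, 3, 1, 7]:

(0, 1): arr[0]=14 > arr[1]=12
(0, 2): arr[0]=14 > arr[2]=8
(0, 3): arr[0]=14 > arr[3]=3
(0, 4): arr[0]=14 > arr[4]=1
(0, 5): arr[0]=14 > arr[5]=7
(1, 2): arr[1]=12 > arr[2]=8
(1, 3): arr[1]=12 > arr[3]=3
(1, 4): arr[1]=12 > arr[4]=1
(1, 5): arr[1]=12 > arr[5]=7
(2, 3): arr[2]=8 > arr[3]=3
(2, 4): arr[2]=8 > arr[4]=1
(2, 5): arr[2]=8 > arr[5]=7
(3, 4): arr[3]=3 > arr[4]=1

Total inversions: 13

The array has 13 inversion(s): (0,1), (0,2), (0,3), (0,4), (0,5), (1,2), (1,3), (1,4), (1,5), (2,3), (2,4), (2,5), (3,4). Each pair (i,j) satisfies i < j and arr[i] > arr[j].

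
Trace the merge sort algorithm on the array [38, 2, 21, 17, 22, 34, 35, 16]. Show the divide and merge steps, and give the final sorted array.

Merge sort trace:

Split: [38, 2, 21, 17, 22, 34, 35, 16] -> [38, 2, 21, 17] and [22, 34, 35, 16]
  Split: [38, 2, 21, 17] -> [38, 2] and [21, 17]
    Split: [38, 2] -> [38] and [2]
    Merge: [38] + [2] -> [2, 38]
    Split: [21, 17] -> [21] and [17]
    Merge: [21] + [17] -> [17, 21]
  Merge: [2, 38] + [17, 21] -> [2, 17, 21, 38]
  Split: [22, 34, 35, 16] -> [22, 34] and [35, 16]
    Split: [22, 34] -> [22] and [34]
    Merge: [22] + [34] -> [22, 34]
    Split: [35, 16] -> [35] and [16]
    Merge: [35] + [16] -> [16, 35]
  Merge: [22, 34] + [16, 35] -> [16, 22, 34, 35]
Merge: [2, 17, 21, 38] + [16, 22, 34, 35] -> [2, 16, 17, 21, 22, 34, 35, 38]

Final sorted array: [2, 16, 17, 21, 22, 34, 35, 38]

The merge sort proceeds by recursively splitting the array and merging sorted halves.
After all merges, the sorted array is [2, 16, 17, 21, 22, 34, 35, 38].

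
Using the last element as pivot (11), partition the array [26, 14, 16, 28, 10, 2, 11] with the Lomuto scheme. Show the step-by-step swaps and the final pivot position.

Lomuto partition with pivot = 11:

Initial array: [26, 14, 16, 28, 10, 2, 11]

arr[0]=26 > 11: no swap
arr[1]=14 > 11: no swap
arr[2]=16 > 11: no swap
arr[3]=28 > 11: no swap
arr[4]=10 <= 11: swap with position 0, array becomes [10, 14, 16, 28, 26, 2, 11]
arr[5]=2 <= 11: swap with position 1, array becomes [10, 2, 16, 28, 26, 14, 11]

Place pivot at position 2: [10, 2, 11, 28, 26, 14, 16]
Pivot position: 2

After partitioning with pivot 11, the array becomes [10, 2, 11, 28, 26, 14, 16]. The pivot is placed at index 2. All elements to the left of the pivot are <= 11, and all elements to the right are > 11.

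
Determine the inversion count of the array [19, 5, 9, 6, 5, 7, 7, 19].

Finding inversions in [19, 5, 9, 6, 5, 7, 7, 19]:

(0, 1): arr[0]=19 > arr[1]=5
(0, 2): arr[0]=19 > arr[2]=9
(0, 3): arr[0]=19 > arr[3]=6
(0, 4): arr[0]=19 > arr[4]=5
(0, 5): arr[0]=19 > arr[5]=7
(0, 6): arr[0]=19 > arr[6]=7
(2, 3): arr[2]=9 > arr[3]=6
(2, 4): arr[2]=9 > arr[4]=5
(2, 5): arr[2]=9 > arr[5]=7
(2, 6): arr[2]=9 > arr[6]=7
(3, 4): arr[3]=6 > arr[4]=5

Total inversions: 11

The array has 11 inversion(s): (0,1), (0,2), (0,3), (0,4), (0,5), (0,6), (2,3), (2,4), (2,5), (2,6), (3,4). Each pair (i,j) satisfies i < j and arr[i] > arr[j].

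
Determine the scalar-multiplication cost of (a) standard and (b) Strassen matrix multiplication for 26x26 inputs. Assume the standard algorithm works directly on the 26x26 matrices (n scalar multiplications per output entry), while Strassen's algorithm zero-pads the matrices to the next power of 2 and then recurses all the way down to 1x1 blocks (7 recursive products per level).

Matrix multiplication for 26x26 matrices:

Strassen's algorithm requires power-of-2 dimensions. Pad 26x26 to 32x32 (next power of 2).

Standard algorithm: 26^3 = 17576 multiplications
Strassen's algorithm: 7^(log2(32)) = 7^5 = 16807 multiplications
Savings: 17576 - 16807 = 769 multiplications

Standard: 17576 multiplications (26^3). Strassen: 16807 multiplications (7^5, after padding to 32x32). Strassen reduces 8 recursive multiplications to 7 at each level.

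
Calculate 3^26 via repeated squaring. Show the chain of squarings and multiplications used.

Computing 3^26 by squaring (build up from 3^1; each line after the first costs one multiplication):

3^1 = 3
3^2 = (3^1)^2 = 3^2 = 9
3^3 = 3 * 3^2 = 3 * 9 = 27
3^6 = (3^3)^2 = 27^2 = 729
3^12 = (3^6)^2 = 729^2 = 531441
3^13 = 3 * 3^12 = 3 * 531441 = 1594323
3^26 = (3^13)^2 = 1594323^2 = 2541865828329

Result: 2541865828329
Multiplications needed: 6 (6 lines after 3^1)

3^26 = 2541865828329. Using exponentiation by squaring, this requires 6 multiplications. The key idea: if the exponent is even, square the half-power; if odd, multiply by the base once.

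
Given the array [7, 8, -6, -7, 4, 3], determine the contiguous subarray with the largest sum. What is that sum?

Using Kadane's algorithm on [7, 8, -6, -7, 4, 3]:

Scanning through the array:
Position 1 (value 8): max_ending_here = 15, max_so_far = 15
Position 2 (value -6): max_ending_here = 9, max_so_far = 15
Position 3 (value -7): max_ending_here = 2, max_so_far = 15
Position 4 (value 4): max_ending_here = 6, max_so_far = 15
Position 5 (value 3): max_ending_here = 9, max_so_far = 15

Maximum subarray: [7, 8]
Maximum sum: 15

The maximum subarray is [7, 8] with sum 15. This subarray runs from index 0 to index 1.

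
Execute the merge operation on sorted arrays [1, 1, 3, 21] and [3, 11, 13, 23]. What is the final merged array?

Merging process:

Compare 1 vs 3: take 1 from left. Merged: [1]
Compare 1 vs 3: take 1 from left. Merged: [1, 1]
Compare 3 vs 3: take 3 from left. Merged: [1, 1, 3]
Compare 21 vs 3: take 3 from right. Merged: [1, 1, 3, 3]
Compare 21 vs 11: take 11 from right. Merged: [1, 1, 3, 3, 11]
Compare 21 vs 13: take 13 from right. Merged: [1, 1, 3, 3, 11, 13]
Compare 21 vs 23: take 21 from left. Merged: [1, 1, 3, 3, 11, 13, 21]
Append remaining from right: [23]. Merged: [1, 1, 3, 3, 11, 13, 21, 23]

Final merged array: [1, 1, 3, 3, 11, 13, 21, 23]
Total comparisons: 7

The merged array is [1, 1, 3, 3, 11, 13, 21, 23], requiring 7 comparisons. The merge step runs in O(n) time where n is the total number of elements.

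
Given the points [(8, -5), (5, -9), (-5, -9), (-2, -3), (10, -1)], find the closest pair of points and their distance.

Computing all pairwise distances among 5 points:

d((8, -5), (5, -9)) = 5.0
d((8, -5), (-5, -9)) = 13.6015
d((8, -5), (-2, -3)) = 10.198
d((8, -5), (10, -1)) = 4.4721 <-- minimum
d((5, -9), (-5, -9)) = 10.0
d((5, -9), (-2, -3)) = 9.2195
d((5, -9), (10, -1)) = 9.434
d((-5, -9), (-2, -3)) = 6.7082
d((-5, -9), (10, -1)) = 17.0
d((-2, -3), (10, -1)) = 12.1655

Closest pair: (8, -5) and (10, -1) with distance 4.4721

The closest pair is (8, -5) and (10, -1) with Euclidean distance 4.4721. For 5 points, brute-force pairwise comparison is shown above. For large n, the divide-and-conquer algorithm (sort by x, recurse on halves, check the dividing strip) achieves O(n log n).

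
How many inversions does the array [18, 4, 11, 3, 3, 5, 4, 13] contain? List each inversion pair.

Finding inversions in [18, 4, 11, 3, 3, 5, 4, 13]:

(0, 1): arr[0]=18 > arr[1]=4
(0, 2): arr[0]=18 > arr[2]=11
(0, 3): arr[0]=18 > arr[3]=3
(0, 4): arr[0]=18 > arr[4]=3
(0, 5): arr[0]=18 > arr[5]=5
(0, 6): arr[0]=18 > arr[6]=4
(0, 7): arr[0]=18 > arr[7]=13
(1, 3): arr[1]=4 > arr[3]=3
(1, 4): arr[1]=4 > arr[4]=3
(2, 3): arr[2]=11 > arr[3]=3
(2, 4): arr[2]=11 > arr[4]=3
(2, 5): arr[2]=11 > arr[5]=5
(2, 6): arr[2]=11 > arr[6]=4
(5, 6): arr[5]=5 > arr[6]=4

Total inversions: 14

The array has 14 inversion(s): (0,1), (0,2), (0,3), (0,4), (0,5), (0,6), (0,7), (1,3), (1,4), (2,3), (2,4), (2,5), (2,6), (5,6). Each pair (i,j) satisfies i < j and arr[i] > arr[j].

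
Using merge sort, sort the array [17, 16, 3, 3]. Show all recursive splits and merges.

Merge sort trace:

Split: [17, 16, 3, 3] -> [17, 16] and [3, 3]
  Split: [17, 16] -> [17] and [16]
  Merge: [17] + [16] -> [16, 17]
  Split: [3, 3] -> [3] and [3]
  Merge: [3] + [3] -> [3, 3]
Merge: [16, 17] + [3, 3] -> [3, 3, 16, 17]

Final sorted array: [3, 3, 16, 17]

The merge sort proceeds by recursively splitting the array and merging sorted halves.
After all merges, the sorted array is [3, 3, 16, 17].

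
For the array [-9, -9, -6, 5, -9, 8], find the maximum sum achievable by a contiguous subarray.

Using Kadane's algorithm on [-9, -9, -6, 5, -9, 8]:

Scanning through the array:
Position 1 (value -9): max_ending_here = -9, max_so_far = -9
Position 2 (value -6): max_ending_here = -6, max_so_far = -6
Position 3 (value 5): max_ending_here = 5, max_so_far = 5
Position 4 (value -9): max_ending_here = -4, max_so_far = 5
Position 5 (value 8): max_ending_here = 8, max_so_far = 8

Maximum subarray: [8]
Maximum sum: 8

The maximum subarray is [8] with sum 8. This subarray runs from index 5 to index 5.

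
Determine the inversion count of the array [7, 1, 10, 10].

Finding inversions in [7, 1, 10, 10]:

(0, 1): arr[0]=7 > arr[1]=1

Total inversions: 1

The array has 1 inversion(s): (0,1). Each pair (i,j) satisfies i < j and arr[i] > arr[j].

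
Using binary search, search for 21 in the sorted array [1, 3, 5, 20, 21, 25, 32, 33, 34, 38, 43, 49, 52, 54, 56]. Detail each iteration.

Binary search for 21 in [1, 3, 5, 20, 21, 25, 32, 33, 34, 38, 43, 49, 52, 54, 56]:

lo=0, hi=14, mid=7, arr[mid]=33 -> 33 > 21, search left half
lo=0, hi=6, mid=3, arr[mid]=20 -> 20 < 21, search right half
lo=4, hi=6, mid=5, arr[mid]=25 -> 25 > 21, search left half
lo=4, hi=4, mid=4, arr[mid]=21 -> Found target at index 4!

Binary search finds 21 at index 4 after 4 comparisons. The search repeatedly halves the search space by comparing with the middle element.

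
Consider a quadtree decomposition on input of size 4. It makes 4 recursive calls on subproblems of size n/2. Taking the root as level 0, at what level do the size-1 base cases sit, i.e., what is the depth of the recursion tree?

For divide and conquer with division factor 2:

Problem sizes at each level:
Level 0: 4
Level 1: 2
Level 2: 1

The root is level 0 and the size-1 base case is level 2 (the tree spans levels 0 through 2, i.e. 3 levels counting the root), so the depth is the number of divisions: log_2(4) = 2

The recursion tree depth is log_2(4) = 2. At each level, the problem size is divided by 2, so it takes 2 divisions to reduce to a base case of size 1. The algorithm makes 4 recursive calls at each level.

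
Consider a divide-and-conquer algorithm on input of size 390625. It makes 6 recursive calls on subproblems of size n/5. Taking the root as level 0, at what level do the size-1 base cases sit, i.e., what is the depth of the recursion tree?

For divide and conquer with division factor 5:

Problem sizes at each level:
Level 0: 390625
Level 1: 78125
Level 2: 15625
Level 3: 3125
Level 4: 625
Level 5: 125
Level 6: 25
Level 7: 5
Level 8: 1

The root is level 0 and the size-1 base case is level 8 (the tree spans levels 0 through 8, i.e. 9 levels counting the root), so the depth is the number of divisions: log_5(390625) = 8

The recursion tree depth is log_5(390625) = 8. At each level, the problem size is divided by 5, so it takes 8 divisions to reduce to a base case of size 1. The algorithm makes 6 recursive calls at each level.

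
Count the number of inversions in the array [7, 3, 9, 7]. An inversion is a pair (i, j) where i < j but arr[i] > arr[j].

Finding inversions in [7, 3, 9, 7]:

(0, 1): arr[0]=7 > arr[1]=3
(2, 3): arr[2]=9 > arr[3]=7

Total inversions: 2

The array has 2 inversion(s): (0,1), (2,3). Each pair (i,j) satisfies i < j and arr[i] > arr[j].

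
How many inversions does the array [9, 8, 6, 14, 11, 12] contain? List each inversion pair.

Finding inversions in [9, 8, 6, 14, 11, 12]:

(0, 1): arr[0]=9 > arr[1]=8
(0, 2): arr[0]=9 > arr[2]=6
(1, 2): arr[1]=8 > arr[2]=6
(3, 4): arr[3]=14 > arr[4]=11
(3, 5): arr[3]=14 > arr[5]=12

Total inversions: 5

The array has 5 inversion(s): (0,1), (0,2), (1,2), (3,4), (3,5). Each pair (i,j) satisfies i < j and arr[i] > arr[j].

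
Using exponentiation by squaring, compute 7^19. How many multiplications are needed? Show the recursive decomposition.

Computing 7^19 by squaring (build up from 7^1; each line after the first costs one multiplication):

7^1 = 7
7^2 = (7^1)^2 = 7^2 = 49
7^4 = (7^2)^2 = 49^2 = 2401
7^8 = (7^4)^2 = 2401^2 = 5764801
7^9 = 7 * 7^8 = 7 * 5764801 = 40353607
7^18 = (7^9)^2 = 40353607^2 = 1628413597910449
7^19 = 7 * 7^18 = 7 * 1628413597910449 = 11398895185373143

Result: 11398895185373143
Multiplications needed: 6 (6 lines after 7^1)

7^19 = 11398895185373143. Using exponentiation by squaring, this requires 6 multiplications. The key idea: if the exponent is even, square the half-power; if odd, multiply by the base once.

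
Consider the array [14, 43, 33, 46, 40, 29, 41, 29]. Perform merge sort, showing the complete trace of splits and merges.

Merge sort trace:

Split: [14, 43, 33, 46, 40, 29, 41, 29] -> [14, 43, 33, 46] and [40, 29, 41, 29]
  Split: [14, 43, 33, 46] -> [14, 43] and [33, 46]
    Split: [14, 43] -> [14] and [43]
    Merge: [14] + [43] -> [14, 43]
    Split: [33, 46] -> [33] and [46]
    Merge: [33] + [46] -> [33, 46]
  Merge: [14, 43] + [33, 46] -> [14, 33, 43, 46]
  Split: [40, 29, 41, 29] -> [40, 29] and [41, 29]
    Split: [40, 29] -> [40] and [29]
    Merge: [40] + [29] -> [29, 40]
    Split: [41, 29] -> [41] and [29]
    Merge: [41] + [29] -> [29, 41]
  Merge: [29, 40] + [29, 41] -> [29, 29, 40, 41]
Merge: [14, 33, 43, 46] + [29, 29, 40, 41] -> [14, 29, 29, 33, 40, 41, 43, 46]

Final sorted array: [14, 29, 29, 33, 40, 41, 43, 46]

The merge sort proceeds by recursively splitting the array and merging sorted halves.
After all merges, the sorted array is [14, 29, 29, 33, 40, 41, 43, 46].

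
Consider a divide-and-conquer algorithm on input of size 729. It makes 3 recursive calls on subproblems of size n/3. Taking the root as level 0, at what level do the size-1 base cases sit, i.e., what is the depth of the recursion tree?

For divide and conquer with division factor 3:

Problem sizes at each level:
Level 0: 729
Level 1: 243
Level 2: 81
Level 3: 27
Level 4: 9
Level 5: 3
Level 6: 1

The root is level 0 and the size-1 base case is level 6 (the tree spans levels 0 through 6, i.e. 7 levels counting the root), so the depth is the number of divisions: log_3(729) = 6

The recursion tree depth is log_3(729) = 6. At each level, the problem size is divided by 3, so it takes 6 divisions to reduce to a base case of size 1. The algorithm makes 3 recursive calls at each level.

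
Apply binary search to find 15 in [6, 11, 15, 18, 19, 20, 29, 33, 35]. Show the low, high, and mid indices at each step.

Binary search for 15 in [6, 11, 15, 18, 19, 20, 29, 33, 35]:

lo=0, hi=8, mid=4, arr[mid]=19 -> 19 > 15, search left half
lo=0, hi=3, mid=1, arr[mid]=11 -> 11 < 15, search right half
lo=2, hi=3, mid=2, arr[mid]=15 -> Found target at index 2!

Binary search finds 15 at index 2 after 3 comparisons. The search repeatedly halves the search space by comparing with the middle element.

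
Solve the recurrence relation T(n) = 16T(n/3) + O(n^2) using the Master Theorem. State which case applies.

Master Theorem for T(n) = 16T(n/3) + O(n^2):

a = 16, b = 3, c = 2
log_b(a) = log_3(16) = 2.5237

Case 1: c = 2 < log_3(16) = 2.5237
T(n) = O(n^(log_3 16))

For T(n) = 16T(n/3) + O(n^2): log_3(16) = 2.5237. This is Case 1 of the Master Theorem (c < log_b(a), work dominated by leaves), giving O(n^(log_3 16)).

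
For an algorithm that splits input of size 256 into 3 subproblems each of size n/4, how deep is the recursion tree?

For divide and conquer with division factor 4:

Problem sizes at each level:
Level 0: 256
Level 1: 64
Level 2: 16
Level 3: 4
Level 4: 1

The root is level 0 and the size-1 base case is level 4 (the tree spans levels 0 through 4, i.e. 5 levels counting the root), so the depth is the number of divisions: log_4(256) = 4

The recursion tree depth is log_4(256) = 4. At each level, the problem size is divided by 4, so it takes 4 divisions to reduce to a base case of size 1. The algorithm makes 3 recursive calls at each level.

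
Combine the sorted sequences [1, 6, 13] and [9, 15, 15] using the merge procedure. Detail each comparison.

Merging process:

Compare 1 vs 9: take 1 from left. Merged: [1]
Compare 6 vs 9: take 6 from left. Merged: [1, 6]
Compare 13 vs 9: take 9 from right. Merged: [1, 6, 9]
Compare 13 vs 15: take 13 from left. Merged: [1, 6, 9, 13]
Append remaining from right: [15, 15]. Merged: [1, 6, 9, 13, 15, 15]

Final merged array: [1, 6, 9, 13, 15, 15]
Total comparisons: 4

The merged array is [1, 6, 9, 13, 15, 15], requiring 4 comparisons. The merge step runs in O(n) time where n is the total number of elements.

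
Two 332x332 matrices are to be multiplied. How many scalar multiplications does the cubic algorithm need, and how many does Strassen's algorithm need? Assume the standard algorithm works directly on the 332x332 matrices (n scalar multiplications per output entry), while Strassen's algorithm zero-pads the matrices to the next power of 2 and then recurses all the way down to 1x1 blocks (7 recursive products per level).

Matrix multiplication for 332x332 matrices:

Strassen's algorithm requires power-of-2 dimensions. Pad 332x332 to 512x512 (next power of 2).

Standard algorithm: 332^3 = 36594368 multiplications
Strassen's algorithm: 7^(log2(512)) = 7^9 = 40353607 multiplications
Difference: 36594368 - 40353607 = -3759239 (Strassen uses MORE here due to padding overhead — for small or just-over-power-of-2 n, padding can outweigh the per-level savings)

Standard: 36594368 multiplications (332^3). Strassen: 40353607 multiplications (7^9, after padding to 512x512). Strassen reduces 8 recursive multiplications to 7 at each level.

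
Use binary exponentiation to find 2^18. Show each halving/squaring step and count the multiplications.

Computing 2^18 by squaring (build up from 2^1; each line after the first costs one multiplication):

2^1 = 2
2^2 = (2^1)^2 = 2^2 = 4
2^4 = (2^2)^2 = 4^2 = 16
2^8 = (2^4)^2 = 16^2 = 256
2^9 = 2 * 2^8 = 2 * 256 = 512
2^18 = (2^9)^2 = 512^2 = 262144

Result: 262144
Multiplications needed: 5 (5 lines after 2^1)

2^18 = 262144. Using exponentiation by squaring, this requires 5 multiplications. The key idea: if the exponent is even, square the half-power; if odd, multiply by the base once.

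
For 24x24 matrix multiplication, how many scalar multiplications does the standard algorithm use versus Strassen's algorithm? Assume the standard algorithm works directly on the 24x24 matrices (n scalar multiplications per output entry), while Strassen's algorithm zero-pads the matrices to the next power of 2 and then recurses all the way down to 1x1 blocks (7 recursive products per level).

Matrix multiplication for 24x24 matrices:

Strassen's algorithm requires power-of-2 dimensions. Pad 24x24 to 32x32 (next power of 2).

Standard algorithm: 24^3 = 13824 multiplications
Strassen's algorithm: 7^(log2(32)) = 7^5 = 16807 multiplications
Difference: 13824 - 16807 = -2983 (Strassen uses MORE here due to padding overhead — for small or just-over-power-of-2 n, padding can outweigh the per-level savings)

Standard: 13824 multiplications (24^3). Strassen: 16807 multiplications (7^5, after padding to 32x32). Strassen reduces 8 recursive multiplications to 7 at each level.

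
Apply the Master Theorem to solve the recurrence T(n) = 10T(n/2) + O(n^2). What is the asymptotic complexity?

Master Theorem for T(n) = 10T(n/2) + O(n^2):

a = 10, b = 2, c = 2
log_b(a) = log_2(10) = 3.3219

Case 1: c = 2 < log_2(10) = 3.3219
T(n) = O(n^(log_2 10))

For T(n) = 10T(n/2) + O(n^2): log_2(10) = 3.3219. This is Case 1 of the Master Theorem (c < log_b(a), work dominated by leaves), giving O(n^(log_2 10)).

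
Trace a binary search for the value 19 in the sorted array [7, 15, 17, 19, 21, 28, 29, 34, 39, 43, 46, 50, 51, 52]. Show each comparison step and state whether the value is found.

Binary search for 19 in [7, 15, 17, 19, 21, 28, 29, 34, 39, 43, 46, 50, 51, 52]:

lo=0, hi=13, mid=6, arr[mid]=29 -> 29 > 19, search left half
lo=0, hi=5, mid=2, arr[mid]=17 -> 17 < 19, search right half
lo=3, hi=5, mid=4, arr[mid]=21 -> 21 > 19, search left half
lo=3, hi=3, mid=3, arr[mid]=19 -> Found target at index 3!

Binary search finds 19 at index 3 after 4 comparisons. The search repeatedly halves the search space by comparing with the middle element.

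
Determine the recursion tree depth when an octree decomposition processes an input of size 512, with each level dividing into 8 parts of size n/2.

For divide and conquer with division factor 2:

Problem sizes at each level:
Level 0: 512
Level 1: 256
Level 2: 128
Level 3: 64
Level 4: 32
Level 5: 16
Level 6: 8
Level 7: 4
Level 8: 2
Level 9: 1

The root is level 0 and the size-1 base case is level 9 (the tree spans levels 0 through 9, i.e. 10 levels counting the root), so the depth is the number of divisions: log_2(512) = 9

The recursion tree depth is log_2(512) = 9. At each level, the problem size is divided by 2, so it takes 9 divisions to reduce to a base case of size 1. The algorithm makes 8 recursive calls at each level.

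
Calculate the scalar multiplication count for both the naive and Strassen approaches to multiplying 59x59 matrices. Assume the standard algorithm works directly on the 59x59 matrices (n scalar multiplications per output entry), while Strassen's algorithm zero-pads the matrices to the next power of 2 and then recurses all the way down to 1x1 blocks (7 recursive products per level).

Matrix multiplication for 59x59 matrices:

Strassen's algorithm requires power-of-2 dimensions. Pad 59x59 to 64x64 (next power of 2).

Standard algorithm: 59^3 = 205379 multiplications
Strassen's algorithm: 7^(log2(64)) = 7^6 = 117649 multiplications
Savings: 205379 - 117649 = 87730 multiplications

Standard: 205379 multiplications (59^3). Strassen: 117649 multiplications (7^6, after padding to 64x64). Strassen reduces 8 recursive multiplications to 7 at each level.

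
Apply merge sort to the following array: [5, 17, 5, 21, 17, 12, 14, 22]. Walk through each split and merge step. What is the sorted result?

Merge sort trace:

Split: [5, 17, 5, 21, 17, 12, 14, 22] -> [5, 17, 5, 21] and [17, 12, 14, 22]
  Split: [5, 17, 5, 21] -> [5, 17] and [5, 21]
    Split: [5, 17] -> [5] and [17]
    Merge: [5] + [17] -> [5, 17]
    Split: [5, 21] -> [5] and [21]
    Merge: [5] + [21] -> [5, 21]
  Merge: [5, 17] + [5, 21] -> [5, 5, 17, 21]
  Split: [17, 12, 14, 22] -> [17, 12] and [14, 22]
    Split: [17, 12] -> [17] and [12]
    Merge: [17] + [12] -> [12, 17]
    Split: [14, 22] -> [14] and [22]
    Merge: [14] + [22] -> [14, 22]
  Merge: [12, 17] + [14, 22] -> [12, 14, 17, 22]
Merge: [5, 5, 17, 21] + [12, 14, 17, 22] -> [5, 5, 12, 14, 17, 17, 21, 22]

Final sorted array: [5, 5, 12, 14, 17, 17, 21, 22]

The merge sort proceeds by recursively splitting the array and merging sorted halves.
After all merges, the sorted array is [5, 5, 12, 14, 17, 17, 21, 22].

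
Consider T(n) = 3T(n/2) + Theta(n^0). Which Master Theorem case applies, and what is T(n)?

Master Theorem for T(n) = 3T(n/2) + O(n^0):

a = 3, b = 2, c = 0
log_b(a) = log_2(3) = 1.5850

Case 1: c = 0 < log_2(3) = 1.5850
T(n) = O(n^(log_2 3))

For T(n) = 3T(n/2) + O(n^0): log_2(3) = 1.5850. This is Case 1 of the Master Theorem (c < log_b(a), work dominated by leaves), giving O(n^(log_2 3)).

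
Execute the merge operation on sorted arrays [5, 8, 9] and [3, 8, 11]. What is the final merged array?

Merging process:

Compare 5 vs 3: take 3 from right. Merged: [3]
Compare 5 vs 8: take 5 from left. Merged: [3, 5]
Compare 8 vs 8: take 8 from left. Merged: [3, 5, 8]
Compare 9 vs 8: take 8 from right. Merged: [3, 5, 8, 8]
Compare 9 vs 11: take 9 from left. Merged: [3, 5, 8, 8, 9]
Append remaining from right: [11]. Merged: [3, 5, 8, 8, 9, 11]

Final merged array: [3, 5, 8, 8, 9, 11]
Total comparisons: 5

The merged array is [3, 5, 8, 8, 9, 11], requiring 5 comparisons. The merge step runs in O(n) time where n is the total number of elements.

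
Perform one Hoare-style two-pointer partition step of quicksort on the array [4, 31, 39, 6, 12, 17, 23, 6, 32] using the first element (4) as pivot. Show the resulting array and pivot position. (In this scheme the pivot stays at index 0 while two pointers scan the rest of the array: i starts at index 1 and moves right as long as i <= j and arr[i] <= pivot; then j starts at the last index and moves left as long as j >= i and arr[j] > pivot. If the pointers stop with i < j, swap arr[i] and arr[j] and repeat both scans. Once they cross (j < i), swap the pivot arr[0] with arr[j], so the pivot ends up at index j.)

Hoare-style two-pointer partition with pivot = 4:

Initial array: [4, 31, 39, 6, 12, 17, 23, 6, 32]

Pointers start at i = 1, j = 8.
i ends at 1, j ends at 0: the pointers have crossed (j < i), so scanning stops.

j = 0, so swapping arr[0] with arr[j] leaves the pivot at position 0: [4, 31, 39, 6, 12, 17, 23, 6, 32]
Pivot position: 0

After partitioning with pivot 4, the array becomes [4, 31, 39, 6, 12, 17, 23, 6, 32]. The pivot is placed at index 0. All elements to the left of the pivot are <= 4, and all elements to the right are > 4.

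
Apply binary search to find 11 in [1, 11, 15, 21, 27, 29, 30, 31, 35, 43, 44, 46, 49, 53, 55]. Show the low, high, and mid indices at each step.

Binary search for 11 in [1, 11, 15, 21, 27, 29, 30, 31, 35, 43, 44, 46, 49, 53, 55]:

lo=0, hi=14, mid=7, arr[mid]=31 -> 31 > 11, search left half
lo=0, hi=6, mid=3, arr[mid]=21 -> 21 > 11, search left half
lo=0, hi=2, mid=1, arr[mid]=11 -> Found target at index 1!

Binary search finds 11 at index 1 after 3 comparisons. The search repeatedly halves the search space by comparing with the middle element.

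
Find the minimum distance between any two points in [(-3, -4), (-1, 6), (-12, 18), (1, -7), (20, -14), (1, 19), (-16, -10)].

Computing all pairwise distances among 7 points:

d((-3, -4), (-1, 6)) = 10.198
d((-3, -4), (-12, 18)) = 23.7697
d((-3, -4), (1, -7)) = 5.0 <-- minimum
d((-3, -4), (20, -14)) = 25.0799
d((-3, -4), (1, 19)) = 23.3452
d((-3, -4), (-16, -10)) = 14.3178
d((-1, 6), (-12, 18)) = 16.2788
d((-1, 6), (1, -7)) = 13.1529
d((-1, 6), (20, -14)) = 29.0
d((-1, 6), (1, 19)) = 13.1529
d((-1, 6), (-16, -10)) = 21.9317
d((-12, 18), (1, -7)) = 28.178
d((-12, 18), (20, -14)) = 45.2548
d((-12, 18), (1, 19)) = 13.0384
d((-12, 18), (-16, -10)) = 28.2843
d((1, -7), (20, -14)) = 20.2485
d((1, -7), (1, 19)) = 26.0
d((1, -7), (-16, -10)) = 17.2627
d((20, -14), (1, 19)) = 38.0789
d((20, -14), (-16, -10)) = 36.2215
d((1, 19), (-16, -10)) = 33.6155

Closest pair: (-3, -4) and (1, -7) with distance 5.0

The closest pair is (-3, -4) and (1, -7) with Euclidean distance 5.0. For 7 points, brute-force pairwise comparison is shown above. For large n, the divide-and-conquer algorithm (sort by x, recurse on halves, check the dividing strip) achieves O(n log n).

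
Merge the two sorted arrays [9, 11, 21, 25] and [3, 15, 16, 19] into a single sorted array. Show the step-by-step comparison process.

Merging process:

Compare 9 vs 3: take 3 from right. Merged: [3]
Compare 9 vs 15: take 9 from left. Merged: [3, 9]
Compare 11 vs 15: take 11 from left. Merged: [3, 9, 11]
Compare 21 vs 15: take 15 from right. Merged: [3, 9, 11, 15]
Compare 21 vs 16: take 16 from right. Merged: [3, 9, 11, 15, 16]
Compare 21 vs 19: take 19 from right. Merged: [3, 9, 11, 15, 16, 19]
Append remaining from left: [21, 25]. Merged: [3, 9, 11, 15, 16, 19, 21, 25]

Final merged array: [3, 9, 11, 15, 16, 19, 21, 25]
Total comparisons: 6

The merged array is [3, 9, 11, 15, 16, 19, 21, 25], requiring 6 comparisons. The merge step runs in O(n) time where n is the total number of elements.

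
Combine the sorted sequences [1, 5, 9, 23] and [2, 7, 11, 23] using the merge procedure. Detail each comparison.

Merging process:

Compare 1 vs 2: take 1 from left. Merged: [1]
Compare 5 vs 2: take 2 from right. Merged: [1, 2]
Compare 5 vs 7: take 5 from left. Merged: [1, 2, 5]
Compare 9 vs 7: take 7 from right. Merged: [1, 2, 5, 7]
Compare 9 vs 11: take 9 from left. Merged: [1, 2, 5, 7, 9]
Compare 23 vs 11: take 11 from right. Merged: [1, 2, 5, 7, 9, 11]
Compare 23 vs 23: take 23 from left. Merged: [1, 2, 5, 7, 9, 11, 23]
Append remaining from right: [23]. Merged: [1, 2, 5, 7, 9, 11, 23, 23]

Final merged array: [1, 2, 5, 7, 9, 11, 23, 23]
Total comparisons: 7

The merged array is [1, 2, 5, 7, 9, 11, 23, 23], requiring 7 comparisons. The merge step runs in O(n) time where n is the total number of elements.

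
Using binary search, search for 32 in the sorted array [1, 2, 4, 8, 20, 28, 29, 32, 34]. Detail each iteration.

Binary search for 32 in [1, 2, 4, 8, 20, 28, 29, 32, 34]:

lo=0, hi=8, mid=4, arr[mid]=20 -> 20 < 32, search right half
lo=5, hi=8, mid=6, arr[mid]=29 -> 29 < 32, search right half
lo=7, hi=8, mid=7, arr[mid]=32 -> Found target at index 7!

Binary search finds 32 at index 7 after 3 comparisons. The search repeatedly halves the search space by comparing with the middle element.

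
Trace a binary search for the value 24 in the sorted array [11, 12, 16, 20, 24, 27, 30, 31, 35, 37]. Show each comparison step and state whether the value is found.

Binary search for 24 in [11, 12, 16, 20, 24, 27, 30, 31, 35, 37]:

lo=0, hi=9, mid=4, arr[mid]=24 -> Found target at index 4!

Binary search finds 24 at index 4 after 1 comparisons. The search repeatedly halves the search space by comparing with the middle element.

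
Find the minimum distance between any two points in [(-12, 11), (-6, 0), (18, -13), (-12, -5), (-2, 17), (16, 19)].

Computing all pairwise distances among 6 points:

d((-12, 11), (-6, 0)) = 12.53
d((-12, 11), (18, -13)) = 38.4187
d((-12, 11), (-12, -5)) = 16.0
d((-12, 11), (-2, 17)) = 11.6619
d((-12, 11), (16, 19)) = 29.1204
d((-6, 0), (18, -13)) = 27.2947
d((-6, 0), (-12, -5)) = 7.8102 <-- minimum
d((-6, 0), (-2, 17)) = 17.4642
d((-6, 0), (16, 19)) = 29.0689
d((18, -13), (-12, -5)) = 31.0483
d((18, -13), (-2, 17)) = 36.0555
d((18, -13), (16, 19)) = 32.0624
d((-12, -5), (-2, 17)) = 24.1661
d((-12, -5), (16, 19)) = 36.8782
d((-2, 17), (16, 19)) = 18.1108

Closest pair: (-6, 0) and (-12, -5) with distance 7.8102

The closest pair is (-6, 0) and (-12, -5) with Euclidean distance 7.8102. For 6 points, brute-force pairwise comparison is shown above. For large n, the divide-and-conquer algorithm (sort by x, recurse on halves, check the dividing strip) achieves O(n log n).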